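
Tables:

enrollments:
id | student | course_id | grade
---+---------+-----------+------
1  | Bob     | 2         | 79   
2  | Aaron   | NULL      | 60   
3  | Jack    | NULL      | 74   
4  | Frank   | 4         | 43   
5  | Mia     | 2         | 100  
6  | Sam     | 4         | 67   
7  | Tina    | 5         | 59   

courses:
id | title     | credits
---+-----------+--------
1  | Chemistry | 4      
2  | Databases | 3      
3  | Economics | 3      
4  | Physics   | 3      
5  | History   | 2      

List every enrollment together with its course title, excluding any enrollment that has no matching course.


INNER JOIN keeps only enrollments rows whose course_id matches an id in courses. Walk through each enrollment:
  - enrollment 1 (Bob): course_id=2 -> matches Databases
  - enrollment 2 (Aaron): course_id=NULL, no match -> dropped
  - enrollment 3 (Jack): course_id=NULL, no match -> dropped
  - enrollment 4 (Frank): course_id=4 -> matches Physics
  - enrollment 5 (Mia): course_id=2 -> matches Databases
  - enrollment 6 (Sam): course_id=4 -> matches Physics
  - enrollment 7 (Tina): course_id=5 -> matches History
So 2 of 7 rows are dropped.

SQL:
SELECT a.student, b.title AS course
FROM enrollments a
INNER JOIN courses b ON a.course_id = b.id

Result:
student | course   
--------+----------
Bob     | Databases
Frank   | Physics  
Mia     | Databases
Sam     | Physics  
Tina    | History  


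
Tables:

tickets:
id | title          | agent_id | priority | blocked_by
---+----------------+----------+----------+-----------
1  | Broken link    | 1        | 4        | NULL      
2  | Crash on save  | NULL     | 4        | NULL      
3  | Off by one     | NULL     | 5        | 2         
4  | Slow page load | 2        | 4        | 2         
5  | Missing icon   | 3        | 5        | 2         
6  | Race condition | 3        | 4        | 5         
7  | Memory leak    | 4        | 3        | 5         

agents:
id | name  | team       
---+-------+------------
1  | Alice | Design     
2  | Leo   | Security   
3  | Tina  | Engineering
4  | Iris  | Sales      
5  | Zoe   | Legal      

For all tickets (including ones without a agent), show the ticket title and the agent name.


LEFT JOIN keeps every row from tickets (the left table); where agent_id has no match in agents, the agent columns become NULL. Walk through each ticket:
  - ticket 1 (Broken link): agent_id=1 -> matches Alice
  - ticket 2 (Crash on save): agent_id=NULL, no match -> kept with NULL
  - ticket 3 (Off by one): agent_id=NULL, no match -> kept with NULL
  - ticket 4 (Slow page load): agent_id=2 -> matches Leo
  - ticket 5 (Missing icon): agent_id=3 -> matches Tina
  - ticket 6 (Race condition): agent_id=3 -> matches Tina
  - ticket 7 (Memory leak): agent_id=4 -> matches Iris
All 7 rows appear; 2 have NULL agent.

SQL:
SELECT a.title, b.name AS agent
FROM tickets a
LEFT JOIN agents b ON a.agent_id = b.id

Result:
title          | agent
---------------+------
Broken link    | Alice
Crash on save  | NULL 
Off by one     | NULL 
Slow page load | Leo  
Missing icon   | Tina 
Race condition | Tina 
Memory leak    | Iris 


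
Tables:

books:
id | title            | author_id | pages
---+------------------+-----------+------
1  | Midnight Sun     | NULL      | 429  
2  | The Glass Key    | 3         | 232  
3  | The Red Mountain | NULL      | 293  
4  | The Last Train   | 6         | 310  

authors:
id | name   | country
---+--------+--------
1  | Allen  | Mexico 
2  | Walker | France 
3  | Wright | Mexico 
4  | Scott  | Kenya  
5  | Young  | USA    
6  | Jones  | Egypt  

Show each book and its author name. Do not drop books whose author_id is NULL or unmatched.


LEFT JOIN keeps every row from books (the left table); where author_id has no match in authors, the author columns become NULL. Walk through each book:
  - book 1 (Midnight Sun): author_id=NULL, no match -> kept with NULL
  - book 2 (The Glass Key): author_id=3 -> matches Wright
  - book 3 (The Red Mountain): author_id=NULL, no match -> kept with NULL
  - book 4 (The Last Train): author_id=6 -> matches Jones
All 4 rows appear; 2 have NULL author.

SQL:
SELECT a.title, b.name AS author
FROM books a
LEFT JOIN authors b ON a.author_id = b.id

Result:
title            | author
-----------------+-------
Midnight Sun     | NULL  
The Glass Key    | Wright
The Red Mountain | NULL  
The Last Train   | Jones 


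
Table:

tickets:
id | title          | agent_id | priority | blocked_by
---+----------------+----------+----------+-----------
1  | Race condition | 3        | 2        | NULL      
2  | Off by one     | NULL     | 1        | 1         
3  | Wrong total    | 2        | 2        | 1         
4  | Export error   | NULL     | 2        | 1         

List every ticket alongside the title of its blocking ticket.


This is a self-join: tickets is joined to a second copy of itself, matching each row's blocked_by to another row's id. Use LEFT JOIN so rows with blocked_by=NULL are kept.
  - ticket 1 (Race condition): blocked_by=NULL -> NULL
  - ticket 2 (Off by one): blocked_by=1 -> Race condition
  - ticket 3 (Wrong total): blocked_by=1 -> Race condition
  - ticket 4 (Export error): blocked_by=1 -> Race condition

SQL:
SELECT a.title AS item, b.title AS blocked_by
FROM tickets a
LEFT JOIN tickets b ON a.blocked_by = b.id

Result:
item           | blocked_by    
---------------+---------------
Race condition | NULL          
Off by one     | Race condition
Wrong total    | Race condition
Export error   | Race condition


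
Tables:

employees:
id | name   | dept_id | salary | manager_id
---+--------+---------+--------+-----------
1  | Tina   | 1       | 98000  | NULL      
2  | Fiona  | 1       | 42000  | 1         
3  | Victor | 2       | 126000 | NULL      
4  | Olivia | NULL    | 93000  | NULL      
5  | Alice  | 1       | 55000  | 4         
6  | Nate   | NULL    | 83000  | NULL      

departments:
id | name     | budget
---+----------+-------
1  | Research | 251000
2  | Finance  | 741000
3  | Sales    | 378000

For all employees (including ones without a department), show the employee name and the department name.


LEFT JOIN keeps every row from employees (the left table); where dept_id has no match in departments, the department columns become NULL. Walk through each employee:
  - employee 1 (Tina): dept_id=1 -> matches Research
  - employee 2 (Fiona): dept_id=1 -> matches Research
  - employee 3 (Victor): dept_id=2 -> matches Finance
  - employee 4 (Olivia): dept_id=NULL, no match -> kept with NULL
  - employee 5 (Alice): dept_id=1 -> matches Research
  - employee 6 (Nate): dept_id=NULL, no match -> kept with NULL
All 6 rows appear; 2 have NULL department.

SQL:
SELECT a.name, b.name AS department
FROM employees a
LEFT JOIN departments b ON a.dept_id = b.id

Result:
name   | department
-------+-----------
Tina   | Research  
Fiona  | Research  
Victor | Finance   
Olivia | NULL      
Alice  | Research  
Nate   | NULL      


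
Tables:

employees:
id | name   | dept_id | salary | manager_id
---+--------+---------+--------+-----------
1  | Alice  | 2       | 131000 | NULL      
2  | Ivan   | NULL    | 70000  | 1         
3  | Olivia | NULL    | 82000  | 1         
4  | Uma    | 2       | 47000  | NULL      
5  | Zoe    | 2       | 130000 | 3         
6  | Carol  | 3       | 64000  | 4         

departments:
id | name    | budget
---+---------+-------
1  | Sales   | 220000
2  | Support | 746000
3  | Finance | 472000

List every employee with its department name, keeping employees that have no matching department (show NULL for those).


LEFT JOIN keeps every row from employees (the left table); where dept_id has no match in departments, the department columns become NULL. Walk through each employee:
  - employee 1 (Alice): dept_id=2 -> matches Support
  - employee 2 (Ivan): dept_id=NULL, no match -> kept with NULL
  - employee 3 (Olivia): dept_id=NULL, no match -> kept with NULL
  - employee 4 (Uma): dept_id=2 -> matches Support
  - employee 5 (Zoe): dept_id=2 -> matches Support
  - employee 6 (Carol): dept_id=3 -> matches Finance
All 6 rows appear; 2 have NULL department.

SQL:
SELECT a.name, b.name AS department
FROM employees a
LEFT JOIN departments b ON a.dept_id = b.id

Result:
name   | department
-------+-----------
Alice  | Support   
Ivan   | NULL      
Olivia | NULL      
Uma    | Support   
Zoe    | Support   
Carol  | Finance   


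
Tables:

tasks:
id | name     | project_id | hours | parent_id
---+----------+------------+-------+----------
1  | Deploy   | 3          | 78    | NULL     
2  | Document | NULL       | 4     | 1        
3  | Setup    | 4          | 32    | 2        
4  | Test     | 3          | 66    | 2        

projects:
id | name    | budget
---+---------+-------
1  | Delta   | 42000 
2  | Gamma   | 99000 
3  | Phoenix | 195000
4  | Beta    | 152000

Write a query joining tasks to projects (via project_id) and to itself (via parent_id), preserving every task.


Two LEFT JOINs from the same base table tasks: one to projects via project_id, one to tasks itself via parent_id. Both are LEFT so every task is preserved.
Match against projects:
  - task 1 (Deploy): project_id=3 -> matches Phoenix
  - task 2 (Document): project_id=NULL, no match -> kept with NULL
  - task 3 (Setup): project_id=4 -> matches Beta
  - task 4 (Test): project_id=3 -> matches Phoenix
Match against tasks (self):
  - task 1 (Deploy): parent_id=NULL -> NULL
  - task 2 (Document): parent_id=1 -> Deploy
  - task 3 (Setup): parent_id=2 -> Document
  - task 4 (Test): parent_id=2 -> Document

SQL:
SELECT a.name, b.name AS project, c.name AS parent
FROM tasks a
LEFT JOIN projects b ON a.project_id = b.id
LEFT JOIN tasks c ON a.parent_id = c.id

Result:
name     | project | parent  
---------+---------+---------
Deploy   | Phoenix | NULL    
Document | NULL    | Deploy  
Setup    | Beta    | Document
Test     | Phoenix | Document


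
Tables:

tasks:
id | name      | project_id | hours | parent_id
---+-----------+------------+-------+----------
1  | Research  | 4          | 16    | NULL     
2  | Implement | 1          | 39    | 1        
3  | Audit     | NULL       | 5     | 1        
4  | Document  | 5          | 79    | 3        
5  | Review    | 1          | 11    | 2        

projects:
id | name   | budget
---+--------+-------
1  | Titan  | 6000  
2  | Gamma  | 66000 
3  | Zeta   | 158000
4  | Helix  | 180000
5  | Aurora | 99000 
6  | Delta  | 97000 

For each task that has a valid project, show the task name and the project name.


INNER JOIN keeps only tasks rows whose project_id matches an id in projects. Walk through each task:
  - task 1 (Research): project_id=4 -> matches Helix
  - task 2 (Implement): project_id=1 -> matches Titan
  - task 3 (Audit): project_id=NULL, no match -> dropped
  - task 4 (Document): project_id=5 -> matches Aurora
  - task 5 (Review): project_id=1 -> matches Titan
So 1 of 5 rows is dropped.

SQL:
SELECT a.name, b.name AS project
FROM tasks a
INNER JOIN projects b ON a.project_id = b.id

Result:
name      | project
----------+--------
Research  | Helix  
Implement | Titan  
Document  | Aurora 
Review    | Titan  


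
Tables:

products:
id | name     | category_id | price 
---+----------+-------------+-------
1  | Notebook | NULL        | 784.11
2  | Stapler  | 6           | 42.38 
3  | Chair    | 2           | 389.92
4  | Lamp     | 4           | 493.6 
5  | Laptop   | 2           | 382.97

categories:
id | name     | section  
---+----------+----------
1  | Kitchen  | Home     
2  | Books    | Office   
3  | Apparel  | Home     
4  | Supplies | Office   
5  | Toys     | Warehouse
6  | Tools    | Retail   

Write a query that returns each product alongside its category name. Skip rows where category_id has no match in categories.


INNER JOIN keeps only products rows whose category_id matches an id in categories. Walk through each product:
  - product 1 (Notebook): category_id=NULL, no match -> dropped
  - product 2 (Stapler): category_id=6 -> matches Tools
  - product 3 (Chair): category_id=2 -> matches Books
  - product 4 (Lamp): category_id=4 -> matches Supplies
  - product 5 (Laptop): category_id=2 -> matches Books
So 1 of 5 rows is dropped.

SQL:
SELECT a.name, b.name AS category
FROM products a
INNER JOIN categories b ON a.category_id = b.id

Result:
name    | category
--------+---------
Stapler | Tools   
Chair   | Books   
Lamp    | Supplies
Laptop  | Books   


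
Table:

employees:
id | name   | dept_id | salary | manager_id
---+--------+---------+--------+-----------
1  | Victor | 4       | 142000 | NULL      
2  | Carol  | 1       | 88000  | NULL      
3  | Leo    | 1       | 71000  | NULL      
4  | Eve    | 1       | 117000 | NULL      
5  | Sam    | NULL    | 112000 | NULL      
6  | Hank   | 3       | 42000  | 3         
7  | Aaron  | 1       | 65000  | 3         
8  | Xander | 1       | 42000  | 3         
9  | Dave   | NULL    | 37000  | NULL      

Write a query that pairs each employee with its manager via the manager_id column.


This is a self-join: employees is joined to a second copy of itself, matching each row's manager_id to another row's id. Use LEFT JOIN so rows with manager_id=NULL are kept.
  - employee 1 (Victor): manager_id=NULL -> NULL
  - employee 2 (Carol): manager_id=NULL -> NULL
  - employee 3 (Leo): manager_id=NULL -> NULL
  - employee 4 (Eve): manager_id=NULL -> NULL
  - employee 5 (Sam): manager_id=NULL -> NULL
  - employee 6 (Hank): manager_id=3 -> Leo
  - employee 7 (Aaron): manager_id=3 -> Leo
  - employee 8 (Xander): manager_id=3 -> Leo
  - employee 9 (Dave): manager_id=NULL -> NULL

SQL:
SELECT a.name AS item, b.name AS manager
FROM employees a
LEFT JOIN employees b ON a.manager_id = b.id

Result:
item   | manager
-------+--------
Victor | NULL   
Carol  | NULL   
Leo    | NULL   
Eve    | NULL   
Sam    | NULL   
Hank   | Leo    
Aaron  | Leo    
Xander | Leo    
Dave   | NULL   


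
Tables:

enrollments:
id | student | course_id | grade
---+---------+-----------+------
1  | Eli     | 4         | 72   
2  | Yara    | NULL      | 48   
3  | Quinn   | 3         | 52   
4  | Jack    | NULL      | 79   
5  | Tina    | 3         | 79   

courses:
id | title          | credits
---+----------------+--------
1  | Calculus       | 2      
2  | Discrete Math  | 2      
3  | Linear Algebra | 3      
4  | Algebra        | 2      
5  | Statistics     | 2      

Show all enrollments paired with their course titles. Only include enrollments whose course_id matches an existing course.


INNER JOIN keeps only enrollments rows whose course_id matches an id in courses. Walk through each enrollment:
  - enrollment 1 (Eli): course_id=4 -> matches Algebra
  - enrollment 2 (Yara): course_id=NULL, no match -> dropped
  - enrollment 3 (Quinn): course_id=3 -> matches Linear Algebra
  - enrollment 4 (Jack): course_id=NULL, no match -> dropped
  - enrollment 5 (Tina): course_id=3 -> matches Linear Algebra
So 2 of 5 rows are dropped.

SQL:
SELECT a.student, b.title AS course
FROM enrollments a
INNER JOIN courses b ON a.course_id = b.id

Result:
student | course        
--------+---------------
Eli     | Algebra       
Quinn   | Linear Algebra
Tina    | Linear Algebra


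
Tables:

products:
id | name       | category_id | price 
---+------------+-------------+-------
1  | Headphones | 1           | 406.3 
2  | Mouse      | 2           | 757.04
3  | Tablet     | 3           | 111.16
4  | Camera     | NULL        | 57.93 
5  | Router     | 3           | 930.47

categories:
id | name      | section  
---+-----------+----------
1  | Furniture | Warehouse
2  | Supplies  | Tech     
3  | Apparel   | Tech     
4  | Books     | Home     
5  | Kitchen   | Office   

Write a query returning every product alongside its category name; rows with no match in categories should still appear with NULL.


LEFT JOIN keeps every row from products (the left table); where category_id has no match in categories, the category columns become NULL. Walk through each product:
  - product 1 (Headphones): category_id=1 -> matches Furniture
  - product 2 (Mouse): category_id=2 -> matches Supplies
  - product 3 (Tablet): category_id=3 -> matches Apparel
  - product 4 (Camera): category_id=NULL, no match -> kept with NULL
  - product 5 (Router): category_id=3 -> matches Apparel
All 5 rows appear; 1 has NULL category.

SQL:
SELECT a.name, b.name AS category
FROM products a
LEFT JOIN categories b ON a.category_id = b.id

Result:
name       | category 
-----------+----------
Headphones | Furniture
Mouse      | Supplies 
Tablet     | Apparel  
Camera     | NULL     
Router     | Apparel  


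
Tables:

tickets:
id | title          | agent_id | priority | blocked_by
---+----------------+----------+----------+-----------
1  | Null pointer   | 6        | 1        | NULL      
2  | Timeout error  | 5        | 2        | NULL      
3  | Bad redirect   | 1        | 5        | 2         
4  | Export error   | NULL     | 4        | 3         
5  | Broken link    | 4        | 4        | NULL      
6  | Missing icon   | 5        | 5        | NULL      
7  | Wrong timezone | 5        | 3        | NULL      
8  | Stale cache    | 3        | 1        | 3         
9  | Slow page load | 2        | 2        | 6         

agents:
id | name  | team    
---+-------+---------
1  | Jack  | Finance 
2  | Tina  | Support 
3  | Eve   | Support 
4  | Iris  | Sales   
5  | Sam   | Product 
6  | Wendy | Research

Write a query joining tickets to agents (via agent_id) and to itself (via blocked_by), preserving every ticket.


Two LEFT JOINs from the same base table tickets: one to agents via agent_id, one to tickets itself via blocked_by. Both are LEFT so every ticket is preserved.
Match against agents:
  - ticket 1 (Null pointer): agent_id=6 -> matches Wendy
  - ticket 2 (Timeout error): agent_id=5 -> matches Sam
  - ticket 3 (Bad redirect): agent_id=1 -> matches Jack
  - ticket 4 (Export error): agent_id=NULL, no match -> kept with NULL
  - ticket 5 (Broken link): agent_id=4 -> matches Iris
  - ticket 6 (Missing icon): agent_id=5 -> matches Sam
  - ticket 7 (Wrong timezone): agent_id=5 -> matches Sam
  - ticket 8 (Stale cache): agent_id=3 -> matches Eve
  - ticket 9 (Slow page load): agent_id=2 -> matches Tina
Match against tickets (self):
  - ticket 1 (Null pointer): blocked_by=NULL -> NULL
  - ticket 2 (Timeout error): blocked_by=NULL -> NULL
  - ticket 3 (Bad redirect): blocked_by=2 -> Timeout error
  - ticket 4 (Export error): blocked_by=3 -> Bad redirect
  - ticket 5 (Broken link): blocked_by=NULL -> NULL
  - ticket 6 (Missing icon): blocked_by=NULL -> NULL
  - ticket 7 (Wrong timezone): blocked_by=NULL -> NULL
  - ticket 8 (Stale cache): blocked_by=3 -> Bad redirect
  - ticket 9 (Slow page load): blocked_by=6 -> Missing icon

SQL:
SELECT a.title, b.name AS agent, c.title AS blocked_by
FROM tickets a
LEFT JOIN agents b ON a.agent_id = b.id
LEFT JOIN tickets c ON a.blocked_by = c.id

Result:
title          | agent | blocked_by   
---------------+-------+--------------
Null pointer   | Wendy | NULL         
Timeout error  | Sam   | NULL         
Bad redirect   | Jack  | Timeout error
Export error   | NULL  | Bad redirect 
Broken link    | Iris  | NULL         
Missing icon   | Sam   | NULL         
Wrong timezone | Sam   | NULL         
Stale cache    | Eve   | Bad redirect 
Slow page load | Tina  | Missing icon 


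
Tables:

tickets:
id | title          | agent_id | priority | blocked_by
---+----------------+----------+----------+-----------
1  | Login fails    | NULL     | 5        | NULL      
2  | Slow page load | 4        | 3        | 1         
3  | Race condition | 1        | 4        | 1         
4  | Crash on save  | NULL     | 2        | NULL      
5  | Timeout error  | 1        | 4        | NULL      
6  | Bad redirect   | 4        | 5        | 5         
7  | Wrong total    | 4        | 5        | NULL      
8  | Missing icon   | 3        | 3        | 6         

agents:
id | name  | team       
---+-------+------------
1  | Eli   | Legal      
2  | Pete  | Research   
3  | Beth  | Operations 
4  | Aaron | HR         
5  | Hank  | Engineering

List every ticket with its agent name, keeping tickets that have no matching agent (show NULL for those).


LEFT JOIN keeps every row from tickets (the left table); where agent_id has no match in agents, the agent columns become NULL. Walk through each ticket:
  - ticket 1 (Login fails): agent_id=NULL, no match -> kept with NULL
  - ticket 2 (Slow page load): agent_id=4 -> matches Aaron
  - ticket 3 (Race condition): agent_id=1 -> matches Eli
  - ticket 4 (Crash on save): agent_id=NULL, no match -> kept with NULL
  - ticket 5 (Timeout error): agent_id=1 -> matches Eli
  - ticket 6 (Bad redirect): agent_id=4 -> matches Aaron
  - ticket 7 (Wrong total): agent_id=4 -> matches Aaron
  - ticket 8 (Missing icon): agent_id=3 -> matches Beth
All 8 rows appear; 2 have NULL agent.

SQL:
SELECT a.title, b.name AS agent
FROM tickets a
LEFT JOIN agents b ON a.agent_id = b.id

Result:
title          | agent
---------------+------
Login fails    | NULL 
Slow page load | Aaron
Race condition | Eli  
Crash on save  | NULL 
Timeout error  | Eli  
Bad redirect   | Aaron
Wrong total    | Aaron
Missing icon   | Beth 


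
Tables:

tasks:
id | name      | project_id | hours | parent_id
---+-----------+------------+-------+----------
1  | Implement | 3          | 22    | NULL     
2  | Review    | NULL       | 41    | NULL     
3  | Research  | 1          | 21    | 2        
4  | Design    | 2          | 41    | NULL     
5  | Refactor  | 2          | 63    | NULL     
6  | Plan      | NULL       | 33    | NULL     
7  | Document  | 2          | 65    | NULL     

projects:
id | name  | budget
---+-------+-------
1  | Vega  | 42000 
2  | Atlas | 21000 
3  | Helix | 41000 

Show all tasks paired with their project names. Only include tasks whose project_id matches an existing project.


INNER JOIN keeps only tasks rows whose project_id matches an id in projects. Walk through each task:
  - task 1 (Implement): project_id=3 -> matches Helix
  - task 2 (Review): project_id=NULL, no match -> dropped
  - task 3 (Research): project_id=1 -> matches Vega
  - task 4 (Design): project_id=2 -> matches Atlas
  - task 5 (Refactor): project_id=2 -> matches Atlas
  - task 6 (Plan): project_id=NULL, no match -> dropped
  - task 7 (Document): project_id=2 -> matches Atlas
So 2 of 7 rows are dropped.

SQL:
SELECT a.name, b.name AS project
FROM tasks a
INNER JOIN projects b ON a.project_id = b.id

Result:
name      | project
----------+--------
Implement | Helix  
Research  | Vega   
Design    | Atlas  
Refactor  | Atlas  
Document  | Atlas  


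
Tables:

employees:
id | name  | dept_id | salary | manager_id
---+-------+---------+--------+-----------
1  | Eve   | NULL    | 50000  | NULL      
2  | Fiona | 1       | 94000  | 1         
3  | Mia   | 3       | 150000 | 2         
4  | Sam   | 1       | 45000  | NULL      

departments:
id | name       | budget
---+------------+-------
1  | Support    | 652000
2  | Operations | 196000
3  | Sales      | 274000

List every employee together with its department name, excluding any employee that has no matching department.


INNER JOIN keeps only employees rows whose dept_id matches an id in departments. Walk through each employee:
  - employee 1 (Eve): dept_id=NULL, no match -> dropped
  - employee 2 (Fiona): dept_id=1 -> matches Support
  - employee 3 (Mia): dept_id=3 -> matches Sales
  - employee 4 (Sam): dept_id=1 -> matches Support
So 1 of 4 rows is dropped.

SQL:
SELECT a.name, b.name AS department
FROM employees a
INNER JOIN departments b ON a.dept_id = b.id

Result:
name  | department
------+-----------
Fiona | Support   
Mia   | Sales     
Sam   | Support   


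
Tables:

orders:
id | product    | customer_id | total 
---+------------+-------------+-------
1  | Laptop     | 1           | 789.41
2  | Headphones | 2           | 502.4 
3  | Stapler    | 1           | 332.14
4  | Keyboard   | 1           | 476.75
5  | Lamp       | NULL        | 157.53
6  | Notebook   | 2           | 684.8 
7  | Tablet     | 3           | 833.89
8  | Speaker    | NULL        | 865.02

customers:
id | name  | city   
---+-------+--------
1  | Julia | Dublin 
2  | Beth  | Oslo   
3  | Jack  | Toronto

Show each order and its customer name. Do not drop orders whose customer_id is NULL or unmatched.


LEFT JOIN keeps every row from orders (the left table); where customer_id has no match in customers, the customer columns become NULL. Walk through each order:
  - order 1 (Laptop): customer_id=1 -> matches Julia
  - order 2 (Headphones): customer_id=2 -> matches Beth
  - order 3 (Stapler): customer_id=1 -> matches Julia
  - order 4 (Keyboard): customer_id=1 -> matches Julia
  - order 5 (Lamp): customer_id=NULL, no match -> kept with NULL
  - order 6 (Notebook): customer_id=2 -> matches Beth
  - order 7 (Tablet): customer_id=3 -> matches Jack
  - order 8 (Speaker): customer_id=NULL, no match -> kept with NULL
All 8 rows appear; 2 have NULL customer.

SQL:
SELECT a.product, b.name AS customer
FROM orders a
LEFT JOIN customers b ON a.customer_id = b.id

Result:
product    | customer
-----------+---------
Laptop     | Julia   
Headphones | Beth    
Stapler    | Julia   
Keyboard   | Julia   
Lamp       | NULL    
Notebook   | Beth    
Tablet     | Jack    
Speaker    | NULL    


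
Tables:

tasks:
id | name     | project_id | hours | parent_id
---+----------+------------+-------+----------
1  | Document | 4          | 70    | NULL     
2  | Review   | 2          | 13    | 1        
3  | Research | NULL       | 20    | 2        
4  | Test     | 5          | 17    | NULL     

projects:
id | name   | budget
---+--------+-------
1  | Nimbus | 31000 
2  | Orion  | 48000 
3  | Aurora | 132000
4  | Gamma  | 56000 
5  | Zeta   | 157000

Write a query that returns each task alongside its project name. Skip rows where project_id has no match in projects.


INNER JOIN keeps only tasks rows whose project_id matches an id in projects. Walk through each task:
  - task 1 (Document): project_id=4 -> matches Gamma
  - task 2 (Review): project_id=2 -> matches Orion
  - task 3 (Research): project_id=NULL, no match -> dropped
  - task 4 (Test): project_id=5 -> matches Zeta
So 1 of 4 rows is dropped.

SQL:
SELECT a.name, b.name AS project
FROM tasks a
INNER JOIN projects b ON a.project_id = b.id

Result:
name     | project
---------+--------
Document | Gamma  
Review   | Orion  
Test     | Zeta   


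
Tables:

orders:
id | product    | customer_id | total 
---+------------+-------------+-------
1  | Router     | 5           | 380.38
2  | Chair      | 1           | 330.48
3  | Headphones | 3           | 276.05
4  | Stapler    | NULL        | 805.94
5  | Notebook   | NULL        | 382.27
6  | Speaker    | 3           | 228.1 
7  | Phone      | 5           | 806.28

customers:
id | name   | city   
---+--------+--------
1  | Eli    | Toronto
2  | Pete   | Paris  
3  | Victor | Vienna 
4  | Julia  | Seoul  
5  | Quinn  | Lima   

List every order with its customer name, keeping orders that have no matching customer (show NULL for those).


LEFT JOIN keeps every row from orders (the left table); where customer_id has no match in customers, the customer columns become NULL. Walk through each order:
  - order 1 (Router): customer_id=5 -> matches Quinn
  - order 2 (Chair): customer_id=1 -> matches Eli
  - order 3 (Headphones): customer_id=3 -> matches Victor
  - order 4 (Stapler): customer_id=NULL, no match -> kept with NULL
  - order 5 (Notebook): customer_id=NULL, no match -> kept with NULL
  - order 6 (Speaker): customer_id=3 -> matches Victor
  - order 7 (Phone): customer_id=5 -> matches Quinn
All 7 rows appear; 2 have NULL customer.

SQL:
SELECT a.product, b.name AS customer
FROM orders a
LEFT JOIN customers b ON a.customer_id = b.id

Result:
product    | customer
-----------+---------
Router     | Quinn   
Chair      | Eli     
Headphones | Victor  
Stapler    | NULL    
Notebook   | NULL    
Speaker    | Victor  
Phone      | Quinn   


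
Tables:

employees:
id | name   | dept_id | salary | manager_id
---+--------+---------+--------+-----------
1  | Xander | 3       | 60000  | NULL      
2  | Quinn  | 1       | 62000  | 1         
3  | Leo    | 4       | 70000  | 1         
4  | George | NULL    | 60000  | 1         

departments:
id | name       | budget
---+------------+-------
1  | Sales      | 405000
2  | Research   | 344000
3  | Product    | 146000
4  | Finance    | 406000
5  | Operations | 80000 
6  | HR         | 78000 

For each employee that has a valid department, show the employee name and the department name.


INNER JOIN keeps only employees rows whose dept_id matches an id in departments. Walk through each employee:
  - employee 1 (Xander): dept_id=3 -> matches Product
  - employee 2 (Quinn): dept_id=1 -> matches Sales
  - employee 3 (Leo): dept_id=4 -> matches Finance
  - employee 4 (George): dept_id=NULL, no match -> dropped
So 1 of 4 rows is dropped.

SQL:
SELECT a.name, b.name AS department
FROM employees a
INNER JOIN departments b ON a.dept_id = b.id

Result:
name   | department
-------+-----------
Xander | Product   
Quinn  | Sales     
Leo    | Finance   


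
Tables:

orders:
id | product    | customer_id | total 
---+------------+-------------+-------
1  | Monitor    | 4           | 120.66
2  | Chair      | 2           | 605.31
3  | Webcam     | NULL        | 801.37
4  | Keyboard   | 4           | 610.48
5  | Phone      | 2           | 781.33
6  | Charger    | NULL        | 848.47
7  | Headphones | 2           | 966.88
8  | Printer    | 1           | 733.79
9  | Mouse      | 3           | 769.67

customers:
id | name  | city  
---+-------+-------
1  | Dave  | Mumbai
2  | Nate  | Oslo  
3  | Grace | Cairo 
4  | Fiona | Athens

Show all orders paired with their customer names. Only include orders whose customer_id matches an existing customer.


INNER JOIN keeps only orders rows whose customer_id matches an id in customers. Walk through each order:
  - order 1 (Monitor): customer_id=4 -> matches Fiona
  - order 2 (Chair): customer_id=2 -> matches Nate
  - order 3 (Webcam): customer_id=NULL, no match -> dropped
  - order 4 (Keyboard): customer_id=4 -> matches Fiona
  - order 5 (Phone): customer_id=2 -> matches Nate
  - order 6 (Charger): customer_id=NULL, no match -> dropped
  - order 7 (Headphones): customer_id=2 -> matches Nate
  - order 8 (Printer): customer_id=1 -> matches Dave
  - order 9 (Mouse): customer_id=3 -> matches Grace
So 2 of 9 rows are dropped.

SQL:
SELECT a.product, b.name AS customer
FROM orders a
INNER JOIN customers b ON a.customer_id = b.id

Result:
product    | customer
-----------+---------
Monitor    | Fiona   
Chair      | Nate    
Keyboard   | Fiona   
Phone      | Nate    
Headphones | Nate    
Printer    | Dave    
Mouse      | Grace   


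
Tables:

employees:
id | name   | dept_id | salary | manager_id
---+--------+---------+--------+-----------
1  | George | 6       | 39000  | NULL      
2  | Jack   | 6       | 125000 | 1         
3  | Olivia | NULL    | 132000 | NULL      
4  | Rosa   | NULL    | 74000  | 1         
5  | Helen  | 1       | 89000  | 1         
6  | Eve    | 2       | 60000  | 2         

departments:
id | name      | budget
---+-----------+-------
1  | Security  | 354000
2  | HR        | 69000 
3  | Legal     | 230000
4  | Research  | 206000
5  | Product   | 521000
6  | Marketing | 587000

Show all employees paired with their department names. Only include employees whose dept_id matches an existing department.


INNER JOIN keeps only employees rows whose dept_id matches an id in departments. Walk through each employee:
  - employee 1 (George): dept_id=6 -> matches Marketing
  - employee 2 (Jack): dept_id=6 -> matches Marketing
  - employee 3 (Olivia): dept_id=NULL, no match -> dropped
  - employee 4 (Rosa): dept_id=NULL, no match -> dropped
  - employee 5 (Helen): dept_id=1 -> matches Security
  - employee 6 (Eve): dept_id=2 -> matches HR
So 2 of 6 rows are dropped.

SQL:
SELECT a.name, b.name AS department
FROM employees a
INNER JOIN departments b ON a.dept_id = b.id

Result:
name   | department
-------+-----------
George | Marketing 
Jack   | Marketing 
Helen  | Security  
Eve    | HR        


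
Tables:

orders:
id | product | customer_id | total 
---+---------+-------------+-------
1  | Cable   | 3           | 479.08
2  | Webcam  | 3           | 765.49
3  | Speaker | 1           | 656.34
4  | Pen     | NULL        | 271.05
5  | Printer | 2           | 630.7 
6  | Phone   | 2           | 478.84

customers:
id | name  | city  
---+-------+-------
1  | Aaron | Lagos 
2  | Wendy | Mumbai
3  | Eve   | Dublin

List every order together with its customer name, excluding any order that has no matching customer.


INNER JOIN keeps only orders rows whose customer_id matches an id in customers. Walk through each order:
  - order 1 (Cable): customer_id=3 -> matches Eve
  - order 2 (Webcam): customer_id=3 -> matches Eve
  - order 3 (Speaker): customer_id=1 -> matches Aaron
  - order 4 (Pen): customer_id=NULL, no match -> dropped
  - order 5 (Printer): customer_id=2 -> matches Wendy
  - order 6 (Phone): customer_id=2 -> matches Wendy
So 1 of 6 rows is dropped.

SQL:
SELECT a.product, b.name AS customer
FROM orders a
INNER JOIN customers b ON a.customer_id = b.id

Result:
product | customer
--------+---------
Cable   | Eve     
Webcam  | Eve     
Speaker | Aaron   
Printer | Wendy   
Phone   | Wendy   


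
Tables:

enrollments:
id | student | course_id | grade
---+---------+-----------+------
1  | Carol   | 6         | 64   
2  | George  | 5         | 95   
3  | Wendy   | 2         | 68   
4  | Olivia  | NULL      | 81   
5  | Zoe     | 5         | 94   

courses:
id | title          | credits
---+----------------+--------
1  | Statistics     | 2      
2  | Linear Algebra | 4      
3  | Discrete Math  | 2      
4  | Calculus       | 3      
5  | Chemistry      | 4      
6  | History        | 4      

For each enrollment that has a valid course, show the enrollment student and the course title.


INNER JOIN keeps only enrollments rows whose course_id matches an id in courses. Walk through each enrollment:
  - enrollment 1 (Carol): course_id=6 -> matches History
  - enrollment 2 (George): course_id=5 -> matches Chemistry
  - enrollment 3 (Wendy): course_id=2 -> matches Linear Algebra
  - enrollment 4 (Olivia): course_id=NULL, no match -> dropped
  - enrollment 5 (Zoe): course_id=5 -> matches Chemistry
So 1 of 5 rows is dropped.

SQL:
SELECT a.student, b.title AS course
FROM enrollments a
INNER JOIN courses b ON a.course_id = b.id

Result:
student | course        
--------+---------------
Carol   | History       
George  | Chemistry     
Wendy   | Linear Algebra
Zoe     | Chemistry     


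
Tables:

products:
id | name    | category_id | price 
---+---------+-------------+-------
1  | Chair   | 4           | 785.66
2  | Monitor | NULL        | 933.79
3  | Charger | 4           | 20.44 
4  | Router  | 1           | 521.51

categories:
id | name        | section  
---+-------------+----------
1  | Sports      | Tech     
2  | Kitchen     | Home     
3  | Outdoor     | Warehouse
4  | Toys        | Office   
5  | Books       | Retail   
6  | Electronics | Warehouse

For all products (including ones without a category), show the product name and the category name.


LEFT JOIN keeps every row from products (the left table); where category_id has no match in categories, the category columns become NULL. Walk through each product:
  - product 1 (Chair): category_id=4 -> matches Toys
  - product 2 (Monitor): category_id=NULL, no match -> kept with NULL
  - product 3 (Charger): category_id=4 -> matches Toys
  - product 4 (Router): category_id=1 -> matches Sports
All 4 rows appear; 1 has NULL category.

SQL:
SELECT a.name, b.name AS category
FROM products a
LEFT JOIN categories b ON a.category_id = b.id

Result:
name    | category
--------+---------
Chair   | Toys    
Monitor | NULL    
Charger | Toys    
Router  | Sports  


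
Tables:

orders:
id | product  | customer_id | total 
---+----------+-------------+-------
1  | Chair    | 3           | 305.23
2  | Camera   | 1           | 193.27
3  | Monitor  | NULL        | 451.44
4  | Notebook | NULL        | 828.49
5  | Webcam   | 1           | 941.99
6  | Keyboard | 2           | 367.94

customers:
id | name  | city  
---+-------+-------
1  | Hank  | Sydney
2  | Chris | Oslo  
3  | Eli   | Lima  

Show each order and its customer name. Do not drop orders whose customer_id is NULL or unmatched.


LEFT JOIN keeps every row from orders (the left table); where customer_id has no match in customers, the customer columns become NULL. Walk through each order:
  - order 1 (Chair): customer_id=3 -> matches Eli
  - order 2 (Camera): customer_id=1 -> matches Hank
  - order 3 (Monitor): customer_id=NULL, no match -> kept with NULL
  - order 4 (Notebook): customer_id=NULL, no match -> kept with NULL
  - order 5 (Webcam): customer_id=1 -> matches Hank
  - order 6 (Keyboard): customer_id=2 -> matches Chris
All 6 rows appear; 2 have NULL customer.

SQL:
SELECT a.product, b.name AS customer
FROM orders a
LEFT JOIN customers b ON a.customer_id = b.id

Result:
product  | customer
---------+---------
Chair    | Eli     
Camera   | Hank    
Monitor  | NULL    
Notebook | NULL    
Webcam   | Hank    
Keyboard | Chris   


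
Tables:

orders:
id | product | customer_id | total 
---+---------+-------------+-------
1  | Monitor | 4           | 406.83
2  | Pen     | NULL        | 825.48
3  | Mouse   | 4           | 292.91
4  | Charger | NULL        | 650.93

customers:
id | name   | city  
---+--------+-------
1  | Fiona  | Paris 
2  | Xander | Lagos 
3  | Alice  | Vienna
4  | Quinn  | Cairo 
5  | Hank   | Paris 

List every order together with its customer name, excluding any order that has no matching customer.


INNER JOIN keeps only orders rows whose customer_id matches an id in customers. Walk through each order:
  - order 1 (Monitor): customer_id=4 -> matches Quinn
  - order 2 (Pen): customer_id=NULL, no match -> dropped
  - order 3 (Mouse): customer_id=4 -> matches Quinn
  - order 4 (Charger): customer_id=NULL, no match -> dropped
So 2 of 4 rows are dropped.

SQL:
SELECT a.product, b.name AS customer
FROM orders a
INNER JOIN customers b ON a.customer_id = b.id

Result:
product | customer
--------+---------
Monitor | Quinn   
Mouse   | Quinn   


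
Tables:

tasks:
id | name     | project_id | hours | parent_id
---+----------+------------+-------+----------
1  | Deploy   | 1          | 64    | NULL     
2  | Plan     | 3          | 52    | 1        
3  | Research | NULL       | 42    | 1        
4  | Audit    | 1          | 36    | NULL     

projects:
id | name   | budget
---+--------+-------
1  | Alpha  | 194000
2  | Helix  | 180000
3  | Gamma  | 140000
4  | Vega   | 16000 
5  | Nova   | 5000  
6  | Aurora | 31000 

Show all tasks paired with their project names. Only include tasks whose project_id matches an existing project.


INNER JOIN keeps only tasks rows whose project_id matches an id in projects. Walk through each task:
  - task 1 (Deploy): project_id=1 -> matches Alpha
  - task 2 (Plan): project_id=3 -> matches Gamma
  - task 3 (Research): project_id=NULL, no match -> dropped
  - task 4 (Audit): project_id=1 -> matches Alpha
So 1 of 4 rows is dropped.

SQL:
SELECT a.name, b.name AS project
FROM tasks a
INNER JOIN projects b ON a.project_id = b.id

Result:
name   | project
-------+--------
Deploy | Alpha  
Plan   | Gamma  
Audit  | Alpha  


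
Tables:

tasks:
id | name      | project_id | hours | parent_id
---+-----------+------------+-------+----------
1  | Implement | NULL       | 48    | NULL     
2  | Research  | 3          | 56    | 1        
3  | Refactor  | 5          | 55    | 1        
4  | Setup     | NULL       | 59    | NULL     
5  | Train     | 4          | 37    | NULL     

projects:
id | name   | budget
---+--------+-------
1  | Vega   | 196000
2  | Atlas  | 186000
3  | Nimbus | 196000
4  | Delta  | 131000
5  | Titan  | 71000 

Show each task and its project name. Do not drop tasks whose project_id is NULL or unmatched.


LEFT JOIN keeps every row from tasks (the left table); where project_id has no match in projects, the project columns become NULL. Walk through each task:
  - task 1 (Implement): project_id=NULL, no match -> kept with NULL
  - task 2 (Research): project_id=3 -> matches Nimbus
  - task 3 (Refactor): project_id=5 -> matches Titan
  - task 4 (Setup): project_id=NULL, no match -> kept with NULL
  - task 5 (Train): project_id=4 -> matches Delta
All 5 rows appear; 2 have NULL project.

SQL:
SELECT a.name, b.name AS project
FROM tasks a
LEFT JOIN projects b ON a.project_id = b.id

Result:
name      | project
----------+--------
Implement | NULL   
Research  | Nimbus 
Refactor  | Titan  
Setup     | NULL   
Train     | Delta  
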